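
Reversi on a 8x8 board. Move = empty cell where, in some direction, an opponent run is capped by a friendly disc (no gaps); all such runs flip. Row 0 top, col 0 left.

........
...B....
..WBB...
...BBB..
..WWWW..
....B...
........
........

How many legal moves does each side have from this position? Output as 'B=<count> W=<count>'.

-- B to move --
(1,1): flips 1 -> legal
(1,2): no bracket -> illegal
(2,1): flips 1 -> legal
(3,1): flips 1 -> legal
(3,2): flips 1 -> legal
(3,6): flips 1 -> legal
(4,1): no bracket -> illegal
(4,6): no bracket -> illegal
(5,1): flips 1 -> legal
(5,2): flips 1 -> legal
(5,3): flips 2 -> legal
(5,5): flips 2 -> legal
(5,6): flips 1 -> legal
B mobility = 10
-- W to move --
(0,2): no bracket -> illegal
(0,3): flips 3 -> legal
(0,4): flips 1 -> legal
(1,2): flips 2 -> legal
(1,4): flips 2 -> legal
(1,5): flips 2 -> legal
(2,5): flips 4 -> legal
(2,6): flips 1 -> legal
(3,2): no bracket -> illegal
(3,6): no bracket -> illegal
(4,6): no bracket -> illegal
(5,3): no bracket -> illegal
(5,5): no bracket -> illegal
(6,3): flips 1 -> legal
(6,4): flips 1 -> legal
(6,5): flips 1 -> legal
W mobility = 10

Answer: B=10 W=10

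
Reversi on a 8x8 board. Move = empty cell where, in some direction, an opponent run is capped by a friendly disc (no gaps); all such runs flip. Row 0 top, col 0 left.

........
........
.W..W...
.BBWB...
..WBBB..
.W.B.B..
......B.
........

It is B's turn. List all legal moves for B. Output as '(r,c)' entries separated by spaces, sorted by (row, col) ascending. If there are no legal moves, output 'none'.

(1,0): flips 1 -> legal
(1,1): flips 1 -> legal
(1,2): no bracket -> illegal
(1,3): no bracket -> illegal
(1,4): flips 1 -> legal
(1,5): no bracket -> illegal
(2,0): no bracket -> illegal
(2,2): flips 1 -> legal
(2,3): flips 1 -> legal
(2,5): no bracket -> illegal
(3,0): no bracket -> illegal
(3,5): no bracket -> illegal
(4,0): no bracket -> illegal
(4,1): flips 1 -> legal
(5,0): no bracket -> illegal
(5,2): flips 1 -> legal
(6,0): no bracket -> illegal
(6,1): no bracket -> illegal
(6,2): no bracket -> illegal

Answer: (1,0) (1,1) (1,4) (2,2) (2,3) (4,1) (5,2)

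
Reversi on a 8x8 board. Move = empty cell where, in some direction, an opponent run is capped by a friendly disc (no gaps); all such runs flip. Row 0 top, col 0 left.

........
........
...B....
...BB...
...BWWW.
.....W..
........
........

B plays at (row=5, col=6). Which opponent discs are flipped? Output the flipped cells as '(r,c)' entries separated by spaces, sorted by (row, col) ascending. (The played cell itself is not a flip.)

Dir NW: opp run (4,5) capped by B -> flip
Dir N: opp run (4,6), next='.' -> no flip
Dir NE: first cell '.' (not opp) -> no flip
Dir W: opp run (5,5), next='.' -> no flip
Dir E: first cell '.' (not opp) -> no flip
Dir SW: first cell '.' (not opp) -> no flip
Dir S: first cell '.' (not opp) -> no flip
Dir SE: first cell '.' (not opp) -> no flip

Answer: (4,5)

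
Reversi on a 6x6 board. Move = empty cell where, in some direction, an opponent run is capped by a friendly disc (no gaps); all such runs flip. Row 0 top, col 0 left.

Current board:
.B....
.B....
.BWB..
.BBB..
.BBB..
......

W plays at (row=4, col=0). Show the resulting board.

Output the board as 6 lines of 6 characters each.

Answer: .B....
.B....
.BWB..
.WBB..
WBBB..
......

Derivation:
Place W at (4,0); scan 8 dirs for brackets.
Dir NW: edge -> no flip
Dir N: first cell '.' (not opp) -> no flip
Dir NE: opp run (3,1) capped by W -> flip
Dir W: edge -> no flip
Dir E: opp run (4,1) (4,2) (4,3), next='.' -> no flip
Dir SW: edge -> no flip
Dir S: first cell '.' (not opp) -> no flip
Dir SE: first cell '.' (not opp) -> no flip
All flips: (3,1)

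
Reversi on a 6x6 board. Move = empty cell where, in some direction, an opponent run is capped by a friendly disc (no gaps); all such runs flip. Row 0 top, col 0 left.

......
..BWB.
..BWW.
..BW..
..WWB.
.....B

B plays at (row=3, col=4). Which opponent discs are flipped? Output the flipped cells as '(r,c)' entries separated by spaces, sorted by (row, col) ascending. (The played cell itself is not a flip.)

Answer: (2,3) (2,4) (3,3)

Derivation:
Dir NW: opp run (2,3) capped by B -> flip
Dir N: opp run (2,4) capped by B -> flip
Dir NE: first cell '.' (not opp) -> no flip
Dir W: opp run (3,3) capped by B -> flip
Dir E: first cell '.' (not opp) -> no flip
Dir SW: opp run (4,3), next='.' -> no flip
Dir S: first cell 'B' (not opp) -> no flip
Dir SE: first cell '.' (not opp) -> no flip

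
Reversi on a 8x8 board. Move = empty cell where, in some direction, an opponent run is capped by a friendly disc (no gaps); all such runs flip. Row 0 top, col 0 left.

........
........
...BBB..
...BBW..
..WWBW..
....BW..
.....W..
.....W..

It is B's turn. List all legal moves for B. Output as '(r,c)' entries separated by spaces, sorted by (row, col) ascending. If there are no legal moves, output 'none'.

Answer: (2,6) (3,2) (3,6) (4,1) (4,6) (5,1) (5,2) (5,3) (5,6) (6,6) (7,6)

Derivation:
(2,6): flips 1 -> legal
(3,1): no bracket -> illegal
(3,2): flips 1 -> legal
(3,6): flips 2 -> legal
(4,1): flips 2 -> legal
(4,6): flips 2 -> legal
(5,1): flips 1 -> legal
(5,2): flips 1 -> legal
(5,3): flips 1 -> legal
(5,6): flips 2 -> legal
(6,4): no bracket -> illegal
(6,6): flips 1 -> legal
(7,4): no bracket -> illegal
(7,6): flips 1 -> legal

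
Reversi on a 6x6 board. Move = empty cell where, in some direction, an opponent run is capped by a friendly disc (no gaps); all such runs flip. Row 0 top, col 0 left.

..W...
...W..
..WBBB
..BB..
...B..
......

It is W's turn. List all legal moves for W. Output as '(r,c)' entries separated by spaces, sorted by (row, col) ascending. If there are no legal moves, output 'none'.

Answer: (3,5) (4,2) (4,4) (5,3)

Derivation:
(1,2): no bracket -> illegal
(1,4): no bracket -> illegal
(1,5): no bracket -> illegal
(2,1): no bracket -> illegal
(3,1): no bracket -> illegal
(3,4): no bracket -> illegal
(3,5): flips 1 -> legal
(4,1): no bracket -> illegal
(4,2): flips 1 -> legal
(4,4): flips 1 -> legal
(5,2): no bracket -> illegal
(5,3): flips 3 -> legal
(5,4): no bracket -> illegal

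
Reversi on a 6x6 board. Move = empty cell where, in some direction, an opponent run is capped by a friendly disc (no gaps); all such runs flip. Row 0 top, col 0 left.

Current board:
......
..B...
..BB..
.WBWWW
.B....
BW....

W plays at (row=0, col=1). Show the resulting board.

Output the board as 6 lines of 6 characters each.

Place W at (0,1); scan 8 dirs for brackets.
Dir NW: edge -> no flip
Dir N: edge -> no flip
Dir NE: edge -> no flip
Dir W: first cell '.' (not opp) -> no flip
Dir E: first cell '.' (not opp) -> no flip
Dir SW: first cell '.' (not opp) -> no flip
Dir S: first cell '.' (not opp) -> no flip
Dir SE: opp run (1,2) (2,3) capped by W -> flip
All flips: (1,2) (2,3)

Answer: .W....
..W...
..BW..
.WBWWW
.B....
BW....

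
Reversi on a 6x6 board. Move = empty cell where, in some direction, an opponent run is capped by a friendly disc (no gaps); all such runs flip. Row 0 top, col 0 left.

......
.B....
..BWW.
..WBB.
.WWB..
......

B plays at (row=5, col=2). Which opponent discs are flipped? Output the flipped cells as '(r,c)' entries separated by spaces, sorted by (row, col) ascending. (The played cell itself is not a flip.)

Dir NW: opp run (4,1), next='.' -> no flip
Dir N: opp run (4,2) (3,2) capped by B -> flip
Dir NE: first cell 'B' (not opp) -> no flip
Dir W: first cell '.' (not opp) -> no flip
Dir E: first cell '.' (not opp) -> no flip
Dir SW: edge -> no flip
Dir S: edge -> no flip
Dir SE: edge -> no flip

Answer: (3,2) (4,2)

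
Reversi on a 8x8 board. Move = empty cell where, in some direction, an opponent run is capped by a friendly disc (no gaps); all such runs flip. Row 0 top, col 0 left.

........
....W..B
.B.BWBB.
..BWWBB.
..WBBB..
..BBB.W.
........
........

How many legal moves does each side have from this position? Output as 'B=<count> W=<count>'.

-- B to move --
(0,3): flips 1 -> legal
(0,4): flips 3 -> legal
(0,5): flips 1 -> legal
(1,3): flips 1 -> legal
(1,5): no bracket -> illegal
(2,2): flips 1 -> legal
(3,1): flips 1 -> legal
(4,1): flips 1 -> legal
(4,6): no bracket -> illegal
(4,7): no bracket -> illegal
(5,1): no bracket -> illegal
(5,5): no bracket -> illegal
(5,7): no bracket -> illegal
(6,5): no bracket -> illegal
(6,6): no bracket -> illegal
(6,7): flips 1 -> legal
B mobility = 8
-- W to move --
(0,6): no bracket -> illegal
(0,7): no bracket -> illegal
(1,0): no bracket -> illegal
(1,1): no bracket -> illegal
(1,2): flips 1 -> legal
(1,3): flips 1 -> legal
(1,5): no bracket -> illegal
(1,6): flips 1 -> legal
(2,0): no bracket -> illegal
(2,2): flips 2 -> legal
(2,7): flips 2 -> legal
(3,0): no bracket -> illegal
(3,1): flips 1 -> legal
(3,7): flips 2 -> legal
(4,1): flips 2 -> legal
(4,6): flips 4 -> legal
(4,7): flips 2 -> legal
(5,1): no bracket -> illegal
(5,5): flips 1 -> legal
(6,1): flips 2 -> legal
(6,2): flips 1 -> legal
(6,3): flips 2 -> legal
(6,4): flips 3 -> legal
(6,5): no bracket -> illegal
W mobility = 15

Answer: B=8 W=15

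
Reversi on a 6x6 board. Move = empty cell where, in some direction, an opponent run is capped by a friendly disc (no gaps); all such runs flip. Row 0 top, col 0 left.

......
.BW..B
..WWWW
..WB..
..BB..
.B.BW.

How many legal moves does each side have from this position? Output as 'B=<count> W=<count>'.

Answer: B=6 W=6

Derivation:
-- B to move --
(0,1): no bracket -> illegal
(0,2): flips 3 -> legal
(0,3): no bracket -> illegal
(1,3): flips 2 -> legal
(1,4): no bracket -> illegal
(2,1): flips 1 -> legal
(3,1): flips 1 -> legal
(3,4): no bracket -> illegal
(3,5): flips 1 -> legal
(4,1): no bracket -> illegal
(4,4): no bracket -> illegal
(4,5): no bracket -> illegal
(5,5): flips 1 -> legal
B mobility = 6
-- W to move --
(0,0): flips 1 -> legal
(0,1): no bracket -> illegal
(0,2): no bracket -> illegal
(0,4): no bracket -> illegal
(0,5): flips 1 -> legal
(1,0): flips 1 -> legal
(1,4): no bracket -> illegal
(2,0): no bracket -> illegal
(2,1): no bracket -> illegal
(3,1): no bracket -> illegal
(3,4): flips 1 -> legal
(4,0): no bracket -> illegal
(4,1): no bracket -> illegal
(4,4): flips 1 -> legal
(5,0): no bracket -> illegal
(5,2): flips 2 -> legal
W mobility = 6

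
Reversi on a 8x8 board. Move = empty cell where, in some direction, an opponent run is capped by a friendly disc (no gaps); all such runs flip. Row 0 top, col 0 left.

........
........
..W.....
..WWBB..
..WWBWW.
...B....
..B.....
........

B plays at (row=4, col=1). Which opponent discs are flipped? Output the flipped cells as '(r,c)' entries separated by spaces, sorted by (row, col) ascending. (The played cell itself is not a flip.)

Dir NW: first cell '.' (not opp) -> no flip
Dir N: first cell '.' (not opp) -> no flip
Dir NE: opp run (3,2), next='.' -> no flip
Dir W: first cell '.' (not opp) -> no flip
Dir E: opp run (4,2) (4,3) capped by B -> flip
Dir SW: first cell '.' (not opp) -> no flip
Dir S: first cell '.' (not opp) -> no flip
Dir SE: first cell '.' (not opp) -> no flip

Answer: (4,2) (4,3)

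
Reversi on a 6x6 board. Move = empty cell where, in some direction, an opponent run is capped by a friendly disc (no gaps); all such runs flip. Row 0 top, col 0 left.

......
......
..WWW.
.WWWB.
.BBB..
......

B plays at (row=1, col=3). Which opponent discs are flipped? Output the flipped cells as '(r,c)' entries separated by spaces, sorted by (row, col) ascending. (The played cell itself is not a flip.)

Dir NW: first cell '.' (not opp) -> no flip
Dir N: first cell '.' (not opp) -> no flip
Dir NE: first cell '.' (not opp) -> no flip
Dir W: first cell '.' (not opp) -> no flip
Dir E: first cell '.' (not opp) -> no flip
Dir SW: opp run (2,2) (3,1), next='.' -> no flip
Dir S: opp run (2,3) (3,3) capped by B -> flip
Dir SE: opp run (2,4), next='.' -> no flip

Answer: (2,3) (3,3)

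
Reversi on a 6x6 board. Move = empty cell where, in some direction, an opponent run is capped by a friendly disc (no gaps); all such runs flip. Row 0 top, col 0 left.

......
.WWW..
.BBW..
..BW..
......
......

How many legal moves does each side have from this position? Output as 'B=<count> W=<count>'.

Answer: B=9 W=5

Derivation:
-- B to move --
(0,0): flips 1 -> legal
(0,1): flips 1 -> legal
(0,2): flips 1 -> legal
(0,3): flips 1 -> legal
(0,4): flips 1 -> legal
(1,0): no bracket -> illegal
(1,4): flips 1 -> legal
(2,0): no bracket -> illegal
(2,4): flips 1 -> legal
(3,4): flips 1 -> legal
(4,2): no bracket -> illegal
(4,3): no bracket -> illegal
(4,4): flips 1 -> legal
B mobility = 9
-- W to move --
(1,0): no bracket -> illegal
(2,0): flips 2 -> legal
(3,0): flips 1 -> legal
(3,1): flips 3 -> legal
(4,1): flips 1 -> legal
(4,2): flips 2 -> legal
(4,3): no bracket -> illegal
W mobility = 5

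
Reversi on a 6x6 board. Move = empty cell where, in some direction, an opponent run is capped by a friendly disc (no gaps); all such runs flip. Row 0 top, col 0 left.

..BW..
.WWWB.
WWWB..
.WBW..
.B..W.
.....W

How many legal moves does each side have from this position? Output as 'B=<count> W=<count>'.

-- B to move --
(0,0): no bracket -> illegal
(0,1): flips 4 -> legal
(0,4): flips 1 -> legal
(1,0): flips 4 -> legal
(2,4): flips 1 -> legal
(3,0): flips 1 -> legal
(3,4): flips 1 -> legal
(3,5): no bracket -> illegal
(4,0): no bracket -> illegal
(4,2): no bracket -> illegal
(4,3): flips 1 -> legal
(4,5): no bracket -> illegal
(5,3): no bracket -> illegal
(5,4): no bracket -> illegal
B mobility = 7
-- W to move --
(0,1): flips 1 -> legal
(0,4): no bracket -> illegal
(0,5): no bracket -> illegal
(1,5): flips 1 -> legal
(2,4): flips 1 -> legal
(2,5): flips 1 -> legal
(3,0): no bracket -> illegal
(3,4): flips 1 -> legal
(4,0): no bracket -> illegal
(4,2): flips 1 -> legal
(4,3): flips 1 -> legal
(5,0): no bracket -> illegal
(5,1): flips 1 -> legal
(5,2): no bracket -> illegal
W mobility = 8

Answer: B=7 W=8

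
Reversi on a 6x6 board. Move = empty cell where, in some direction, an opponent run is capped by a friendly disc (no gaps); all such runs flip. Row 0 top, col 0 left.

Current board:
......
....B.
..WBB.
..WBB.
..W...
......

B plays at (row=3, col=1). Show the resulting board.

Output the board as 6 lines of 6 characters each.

Answer: ......
....B.
..WBB.
.BBBB.
..W...
......

Derivation:
Place B at (3,1); scan 8 dirs for brackets.
Dir NW: first cell '.' (not opp) -> no flip
Dir N: first cell '.' (not opp) -> no flip
Dir NE: opp run (2,2), next='.' -> no flip
Dir W: first cell '.' (not opp) -> no flip
Dir E: opp run (3,2) capped by B -> flip
Dir SW: first cell '.' (not opp) -> no flip
Dir S: first cell '.' (not opp) -> no flip
Dir SE: opp run (4,2), next='.' -> no flip
All flips: (3,2)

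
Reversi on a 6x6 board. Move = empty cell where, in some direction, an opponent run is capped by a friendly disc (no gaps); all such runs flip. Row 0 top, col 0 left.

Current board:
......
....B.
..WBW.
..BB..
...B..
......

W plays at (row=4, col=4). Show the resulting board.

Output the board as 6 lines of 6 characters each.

Answer: ......
....B.
..WBW.
..BW..
...BW.
......

Derivation:
Place W at (4,4); scan 8 dirs for brackets.
Dir NW: opp run (3,3) capped by W -> flip
Dir N: first cell '.' (not opp) -> no flip
Dir NE: first cell '.' (not opp) -> no flip
Dir W: opp run (4,3), next='.' -> no flip
Dir E: first cell '.' (not opp) -> no flip
Dir SW: first cell '.' (not opp) -> no flip
Dir S: first cell '.' (not opp) -> no flip
Dir SE: first cell '.' (not opp) -> no flip
All flips: (3,3)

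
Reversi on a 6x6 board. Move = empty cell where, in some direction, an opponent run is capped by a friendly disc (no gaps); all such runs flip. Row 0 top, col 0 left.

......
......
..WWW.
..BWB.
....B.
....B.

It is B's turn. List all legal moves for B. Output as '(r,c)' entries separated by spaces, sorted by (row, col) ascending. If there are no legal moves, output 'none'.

(1,1): flips 2 -> legal
(1,2): flips 2 -> legal
(1,3): no bracket -> illegal
(1,4): flips 2 -> legal
(1,5): no bracket -> illegal
(2,1): no bracket -> illegal
(2,5): no bracket -> illegal
(3,1): no bracket -> illegal
(3,5): no bracket -> illegal
(4,2): no bracket -> illegal
(4,3): no bracket -> illegal

Answer: (1,1) (1,2) (1,4)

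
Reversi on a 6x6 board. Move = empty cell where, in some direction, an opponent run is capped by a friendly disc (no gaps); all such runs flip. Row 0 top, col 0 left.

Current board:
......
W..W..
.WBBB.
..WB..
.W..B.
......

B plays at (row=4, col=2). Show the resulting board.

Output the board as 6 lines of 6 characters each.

Place B at (4,2); scan 8 dirs for brackets.
Dir NW: first cell '.' (not opp) -> no flip
Dir N: opp run (3,2) capped by B -> flip
Dir NE: first cell 'B' (not opp) -> no flip
Dir W: opp run (4,1), next='.' -> no flip
Dir E: first cell '.' (not opp) -> no flip
Dir SW: first cell '.' (not opp) -> no flip
Dir S: first cell '.' (not opp) -> no flip
Dir SE: first cell '.' (not opp) -> no flip
All flips: (3,2)

Answer: ......
W..W..
.WBBB.
..BB..
.WB.B.
......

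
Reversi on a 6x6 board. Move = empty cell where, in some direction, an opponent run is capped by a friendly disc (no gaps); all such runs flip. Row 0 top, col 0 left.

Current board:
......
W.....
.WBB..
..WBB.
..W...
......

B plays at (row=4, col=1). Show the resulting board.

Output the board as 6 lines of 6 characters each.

Answer: ......
W.....
.WBB..
..BBB.
.BW...
......

Derivation:
Place B at (4,1); scan 8 dirs for brackets.
Dir NW: first cell '.' (not opp) -> no flip
Dir N: first cell '.' (not opp) -> no flip
Dir NE: opp run (3,2) capped by B -> flip
Dir W: first cell '.' (not opp) -> no flip
Dir E: opp run (4,2), next='.' -> no flip
Dir SW: first cell '.' (not opp) -> no flip
Dir S: first cell '.' (not opp) -> no flip
Dir SE: first cell '.' (not opp) -> no flip
All flips: (3,2)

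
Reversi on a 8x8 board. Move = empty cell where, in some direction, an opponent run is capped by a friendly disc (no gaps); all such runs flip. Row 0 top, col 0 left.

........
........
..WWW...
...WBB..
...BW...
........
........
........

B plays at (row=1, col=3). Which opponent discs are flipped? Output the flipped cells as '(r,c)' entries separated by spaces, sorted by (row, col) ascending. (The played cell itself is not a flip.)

Answer: (2,3) (2,4) (3,3)

Derivation:
Dir NW: first cell '.' (not opp) -> no flip
Dir N: first cell '.' (not opp) -> no flip
Dir NE: first cell '.' (not opp) -> no flip
Dir W: first cell '.' (not opp) -> no flip
Dir E: first cell '.' (not opp) -> no flip
Dir SW: opp run (2,2), next='.' -> no flip
Dir S: opp run (2,3) (3,3) capped by B -> flip
Dir SE: opp run (2,4) capped by B -> flip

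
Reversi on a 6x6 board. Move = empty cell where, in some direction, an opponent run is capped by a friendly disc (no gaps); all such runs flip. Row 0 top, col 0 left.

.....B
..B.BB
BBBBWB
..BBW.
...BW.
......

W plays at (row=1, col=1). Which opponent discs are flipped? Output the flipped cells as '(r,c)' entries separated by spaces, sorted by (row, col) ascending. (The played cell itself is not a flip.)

Answer: (2,2) (3,3)

Derivation:
Dir NW: first cell '.' (not opp) -> no flip
Dir N: first cell '.' (not opp) -> no flip
Dir NE: first cell '.' (not opp) -> no flip
Dir W: first cell '.' (not opp) -> no flip
Dir E: opp run (1,2), next='.' -> no flip
Dir SW: opp run (2,0), next=edge -> no flip
Dir S: opp run (2,1), next='.' -> no flip
Dir SE: opp run (2,2) (3,3) capped by W -> flip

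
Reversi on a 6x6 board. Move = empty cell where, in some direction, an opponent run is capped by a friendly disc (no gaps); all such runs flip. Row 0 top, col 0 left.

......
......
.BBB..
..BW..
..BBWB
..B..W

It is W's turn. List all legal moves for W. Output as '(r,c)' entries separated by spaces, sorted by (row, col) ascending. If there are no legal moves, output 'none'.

(1,0): no bracket -> illegal
(1,1): flips 1 -> legal
(1,2): no bracket -> illegal
(1,3): flips 1 -> legal
(1,4): no bracket -> illegal
(2,0): no bracket -> illegal
(2,4): no bracket -> illegal
(3,0): no bracket -> illegal
(3,1): flips 1 -> legal
(3,4): no bracket -> illegal
(3,5): flips 1 -> legal
(4,1): flips 2 -> legal
(5,1): flips 1 -> legal
(5,3): flips 1 -> legal
(5,4): no bracket -> illegal

Answer: (1,1) (1,3) (3,1) (3,5) (4,1) (5,1) (5,3)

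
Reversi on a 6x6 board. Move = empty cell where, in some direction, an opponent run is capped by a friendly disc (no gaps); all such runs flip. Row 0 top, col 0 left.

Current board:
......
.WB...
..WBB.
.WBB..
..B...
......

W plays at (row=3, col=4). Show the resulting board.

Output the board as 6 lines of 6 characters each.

Place W at (3,4); scan 8 dirs for brackets.
Dir NW: opp run (2,3) (1,2), next='.' -> no flip
Dir N: opp run (2,4), next='.' -> no flip
Dir NE: first cell '.' (not opp) -> no flip
Dir W: opp run (3,3) (3,2) capped by W -> flip
Dir E: first cell '.' (not opp) -> no flip
Dir SW: first cell '.' (not opp) -> no flip
Dir S: first cell '.' (not opp) -> no flip
Dir SE: first cell '.' (not opp) -> no flip
All flips: (3,2) (3,3)

Answer: ......
.WB...
..WBB.
.WWWW.
..B...
......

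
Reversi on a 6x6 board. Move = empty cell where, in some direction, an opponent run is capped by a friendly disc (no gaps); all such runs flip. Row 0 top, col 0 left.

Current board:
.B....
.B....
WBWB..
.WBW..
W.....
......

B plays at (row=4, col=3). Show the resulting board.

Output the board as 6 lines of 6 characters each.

Answer: .B....
.B....
WBWB..
.WBB..
W..B..
......

Derivation:
Place B at (4,3); scan 8 dirs for brackets.
Dir NW: first cell 'B' (not opp) -> no flip
Dir N: opp run (3,3) capped by B -> flip
Dir NE: first cell '.' (not opp) -> no flip
Dir W: first cell '.' (not opp) -> no flip
Dir E: first cell '.' (not opp) -> no flip
Dir SW: first cell '.' (not opp) -> no flip
Dir S: first cell '.' (not opp) -> no flip
Dir SE: first cell '.' (not opp) -> no flip
All flips: (3,3)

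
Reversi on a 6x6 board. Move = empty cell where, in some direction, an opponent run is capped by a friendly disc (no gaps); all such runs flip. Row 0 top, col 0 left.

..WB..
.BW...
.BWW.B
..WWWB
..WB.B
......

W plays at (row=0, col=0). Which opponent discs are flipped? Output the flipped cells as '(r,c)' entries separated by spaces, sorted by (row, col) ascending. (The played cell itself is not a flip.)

Answer: (1,1)

Derivation:
Dir NW: edge -> no flip
Dir N: edge -> no flip
Dir NE: edge -> no flip
Dir W: edge -> no flip
Dir E: first cell '.' (not opp) -> no flip
Dir SW: edge -> no flip
Dir S: first cell '.' (not opp) -> no flip
Dir SE: opp run (1,1) capped by W -> flip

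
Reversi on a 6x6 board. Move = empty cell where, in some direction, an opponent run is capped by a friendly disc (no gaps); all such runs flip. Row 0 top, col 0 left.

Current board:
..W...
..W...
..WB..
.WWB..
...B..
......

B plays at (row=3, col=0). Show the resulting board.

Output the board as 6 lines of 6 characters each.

Answer: ..W...
..W...
..WB..
BBBB..
...B..
......

Derivation:
Place B at (3,0); scan 8 dirs for brackets.
Dir NW: edge -> no flip
Dir N: first cell '.' (not opp) -> no flip
Dir NE: first cell '.' (not opp) -> no flip
Dir W: edge -> no flip
Dir E: opp run (3,1) (3,2) capped by B -> flip
Dir SW: edge -> no flip
Dir S: first cell '.' (not opp) -> no flip
Dir SE: first cell '.' (not opp) -> no flip
All flips: (3,1) (3,2)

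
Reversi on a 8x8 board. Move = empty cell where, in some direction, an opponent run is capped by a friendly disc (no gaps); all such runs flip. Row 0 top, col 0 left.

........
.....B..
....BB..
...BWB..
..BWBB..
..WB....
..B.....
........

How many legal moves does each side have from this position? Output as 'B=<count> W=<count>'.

-- B to move --
(2,3): flips 1 -> legal
(3,2): no bracket -> illegal
(4,1): no bracket -> illegal
(5,1): flips 1 -> legal
(5,4): no bracket -> illegal
(6,1): flips 3 -> legal
(6,3): no bracket -> illegal
B mobility = 3
-- W to move --
(0,4): no bracket -> illegal
(0,5): no bracket -> illegal
(0,6): no bracket -> illegal
(1,3): no bracket -> illegal
(1,4): flips 1 -> legal
(1,6): flips 1 -> legal
(2,2): no bracket -> illegal
(2,3): flips 1 -> legal
(2,6): no bracket -> illegal
(3,1): no bracket -> illegal
(3,2): flips 2 -> legal
(3,6): flips 1 -> legal
(4,1): flips 1 -> legal
(4,6): flips 2 -> legal
(5,1): no bracket -> illegal
(5,4): flips 2 -> legal
(5,5): no bracket -> illegal
(5,6): flips 1 -> legal
(6,1): no bracket -> illegal
(6,3): flips 1 -> legal
(6,4): no bracket -> illegal
(7,1): no bracket -> illegal
(7,2): flips 1 -> legal
(7,3): no bracket -> illegal
W mobility = 11

Answer: B=3 W=11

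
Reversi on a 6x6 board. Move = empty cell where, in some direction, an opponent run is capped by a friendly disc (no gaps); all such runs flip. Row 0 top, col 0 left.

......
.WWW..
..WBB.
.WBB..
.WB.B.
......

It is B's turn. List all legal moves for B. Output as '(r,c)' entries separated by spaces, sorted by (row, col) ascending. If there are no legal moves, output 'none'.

(0,0): flips 2 -> legal
(0,1): flips 1 -> legal
(0,2): flips 3 -> legal
(0,3): flips 1 -> legal
(0,4): no bracket -> illegal
(1,0): no bracket -> illegal
(1,4): no bracket -> illegal
(2,0): flips 1 -> legal
(2,1): flips 1 -> legal
(3,0): flips 1 -> legal
(4,0): flips 1 -> legal
(5,0): flips 1 -> legal
(5,1): no bracket -> illegal
(5,2): no bracket -> illegal

Answer: (0,0) (0,1) (0,2) (0,3) (2,0) (2,1) (3,0) (4,0) (5,0)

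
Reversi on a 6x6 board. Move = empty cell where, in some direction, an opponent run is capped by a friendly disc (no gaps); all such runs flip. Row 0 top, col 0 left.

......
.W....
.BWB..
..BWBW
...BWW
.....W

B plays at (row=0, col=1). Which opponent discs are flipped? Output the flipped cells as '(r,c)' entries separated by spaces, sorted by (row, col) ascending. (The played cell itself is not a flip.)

Answer: (1,1)

Derivation:
Dir NW: edge -> no flip
Dir N: edge -> no flip
Dir NE: edge -> no flip
Dir W: first cell '.' (not opp) -> no flip
Dir E: first cell '.' (not opp) -> no flip
Dir SW: first cell '.' (not opp) -> no flip
Dir S: opp run (1,1) capped by B -> flip
Dir SE: first cell '.' (not opp) -> no flip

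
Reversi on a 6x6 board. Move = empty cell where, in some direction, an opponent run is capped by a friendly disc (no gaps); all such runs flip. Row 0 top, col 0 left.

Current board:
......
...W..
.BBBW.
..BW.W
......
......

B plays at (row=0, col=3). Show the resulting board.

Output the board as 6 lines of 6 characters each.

Answer: ...B..
...B..
.BBBW.
..BW.W
......
......

Derivation:
Place B at (0,3); scan 8 dirs for brackets.
Dir NW: edge -> no flip
Dir N: edge -> no flip
Dir NE: edge -> no flip
Dir W: first cell '.' (not opp) -> no flip
Dir E: first cell '.' (not opp) -> no flip
Dir SW: first cell '.' (not opp) -> no flip
Dir S: opp run (1,3) capped by B -> flip
Dir SE: first cell '.' (not opp) -> no flip
All flips: (1,3)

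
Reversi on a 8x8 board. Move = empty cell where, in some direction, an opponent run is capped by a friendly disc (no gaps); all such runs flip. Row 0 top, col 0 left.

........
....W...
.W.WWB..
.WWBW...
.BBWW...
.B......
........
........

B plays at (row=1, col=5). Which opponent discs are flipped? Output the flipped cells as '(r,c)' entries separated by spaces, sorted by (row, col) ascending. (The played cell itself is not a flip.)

Dir NW: first cell '.' (not opp) -> no flip
Dir N: first cell '.' (not opp) -> no flip
Dir NE: first cell '.' (not opp) -> no flip
Dir W: opp run (1,4), next='.' -> no flip
Dir E: first cell '.' (not opp) -> no flip
Dir SW: opp run (2,4) capped by B -> flip
Dir S: first cell 'B' (not opp) -> no flip
Dir SE: first cell '.' (not opp) -> no flip

Answer: (2,4)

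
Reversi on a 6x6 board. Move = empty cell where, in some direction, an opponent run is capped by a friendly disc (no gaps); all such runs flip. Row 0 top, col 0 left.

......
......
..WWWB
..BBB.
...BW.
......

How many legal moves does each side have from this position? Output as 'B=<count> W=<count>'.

-- B to move --
(1,1): flips 1 -> legal
(1,2): flips 2 -> legal
(1,3): flips 1 -> legal
(1,4): flips 2 -> legal
(1,5): flips 1 -> legal
(2,1): flips 3 -> legal
(3,1): no bracket -> illegal
(3,5): no bracket -> illegal
(4,5): flips 1 -> legal
(5,3): no bracket -> illegal
(5,4): flips 1 -> legal
(5,5): flips 1 -> legal
B mobility = 9
-- W to move --
(1,4): no bracket -> illegal
(1,5): no bracket -> illegal
(2,1): no bracket -> illegal
(3,1): no bracket -> illegal
(3,5): no bracket -> illegal
(4,1): flips 1 -> legal
(4,2): flips 3 -> legal
(4,5): flips 1 -> legal
(5,2): no bracket -> illegal
(5,3): flips 2 -> legal
(5,4): no bracket -> illegal
W mobility = 4

Answer: B=9 W=4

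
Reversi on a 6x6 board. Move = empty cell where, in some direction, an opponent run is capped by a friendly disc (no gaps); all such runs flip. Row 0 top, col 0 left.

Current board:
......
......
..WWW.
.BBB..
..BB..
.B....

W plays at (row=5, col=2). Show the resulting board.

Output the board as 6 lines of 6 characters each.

Place W at (5,2); scan 8 dirs for brackets.
Dir NW: first cell '.' (not opp) -> no flip
Dir N: opp run (4,2) (3,2) capped by W -> flip
Dir NE: opp run (4,3), next='.' -> no flip
Dir W: opp run (5,1), next='.' -> no flip
Dir E: first cell '.' (not opp) -> no flip
Dir SW: edge -> no flip
Dir S: edge -> no flip
Dir SE: edge -> no flip
All flips: (3,2) (4,2)

Answer: ......
......
..WWW.
.BWB..
..WB..
.BW...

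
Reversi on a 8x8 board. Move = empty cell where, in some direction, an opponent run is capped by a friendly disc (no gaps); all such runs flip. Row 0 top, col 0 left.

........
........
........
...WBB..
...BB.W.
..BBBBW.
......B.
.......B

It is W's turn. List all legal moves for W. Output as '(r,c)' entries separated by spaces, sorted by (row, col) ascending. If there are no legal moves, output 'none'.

Answer: (2,4) (3,6) (5,1) (6,3) (6,4) (7,6)

Derivation:
(2,3): no bracket -> illegal
(2,4): flips 1 -> legal
(2,5): no bracket -> illegal
(2,6): no bracket -> illegal
(3,2): no bracket -> illegal
(3,6): flips 2 -> legal
(4,1): no bracket -> illegal
(4,2): no bracket -> illegal
(4,5): no bracket -> illegal
(5,1): flips 4 -> legal
(5,7): no bracket -> illegal
(6,1): no bracket -> illegal
(6,2): no bracket -> illegal
(6,3): flips 2 -> legal
(6,4): flips 1 -> legal
(6,5): no bracket -> illegal
(6,7): no bracket -> illegal
(7,5): no bracket -> illegal
(7,6): flips 1 -> legal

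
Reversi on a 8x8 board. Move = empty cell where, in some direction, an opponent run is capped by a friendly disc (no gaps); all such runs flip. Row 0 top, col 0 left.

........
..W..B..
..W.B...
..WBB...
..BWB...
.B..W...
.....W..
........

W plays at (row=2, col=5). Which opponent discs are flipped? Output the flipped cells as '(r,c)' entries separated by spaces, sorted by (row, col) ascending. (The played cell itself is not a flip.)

Answer: (3,4)

Derivation:
Dir NW: first cell '.' (not opp) -> no flip
Dir N: opp run (1,5), next='.' -> no flip
Dir NE: first cell '.' (not opp) -> no flip
Dir W: opp run (2,4), next='.' -> no flip
Dir E: first cell '.' (not opp) -> no flip
Dir SW: opp run (3,4) capped by W -> flip
Dir S: first cell '.' (not opp) -> no flip
Dir SE: first cell '.' (not opp) -> no flip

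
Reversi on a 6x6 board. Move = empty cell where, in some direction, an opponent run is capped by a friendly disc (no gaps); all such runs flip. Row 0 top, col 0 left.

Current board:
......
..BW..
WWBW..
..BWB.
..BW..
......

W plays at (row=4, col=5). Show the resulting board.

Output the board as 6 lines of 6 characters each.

Place W at (4,5); scan 8 dirs for brackets.
Dir NW: opp run (3,4) capped by W -> flip
Dir N: first cell '.' (not opp) -> no flip
Dir NE: edge -> no flip
Dir W: first cell '.' (not opp) -> no flip
Dir E: edge -> no flip
Dir SW: first cell '.' (not opp) -> no flip
Dir S: first cell '.' (not opp) -> no flip
Dir SE: edge -> no flip
All flips: (3,4)

Answer: ......
..BW..
WWBW..
..BWW.
..BW.W
......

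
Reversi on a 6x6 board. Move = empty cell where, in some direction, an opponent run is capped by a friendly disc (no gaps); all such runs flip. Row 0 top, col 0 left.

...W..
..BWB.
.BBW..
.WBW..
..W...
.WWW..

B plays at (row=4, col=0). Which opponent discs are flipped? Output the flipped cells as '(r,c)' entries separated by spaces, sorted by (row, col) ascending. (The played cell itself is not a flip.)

Dir NW: edge -> no flip
Dir N: first cell '.' (not opp) -> no flip
Dir NE: opp run (3,1) capped by B -> flip
Dir W: edge -> no flip
Dir E: first cell '.' (not opp) -> no flip
Dir SW: edge -> no flip
Dir S: first cell '.' (not opp) -> no flip
Dir SE: opp run (5,1), next=edge -> no flip

Answer: (3,1)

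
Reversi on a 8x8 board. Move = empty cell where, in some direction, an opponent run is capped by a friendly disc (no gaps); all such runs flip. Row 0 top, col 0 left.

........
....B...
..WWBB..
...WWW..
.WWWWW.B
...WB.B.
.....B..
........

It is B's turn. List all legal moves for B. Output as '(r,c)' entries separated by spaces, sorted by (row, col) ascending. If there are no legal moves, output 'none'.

Answer: (1,2) (2,1) (3,2) (3,6) (4,6) (5,1) (5,2) (5,5)

Derivation:
(1,1): no bracket -> illegal
(1,2): flips 3 -> legal
(1,3): no bracket -> illegal
(2,1): flips 2 -> legal
(2,6): no bracket -> illegal
(3,0): no bracket -> illegal
(3,1): no bracket -> illegal
(3,2): flips 2 -> legal
(3,6): flips 1 -> legal
(4,0): no bracket -> illegal
(4,6): flips 1 -> legal
(5,0): no bracket -> illegal
(5,1): flips 2 -> legal
(5,2): flips 3 -> legal
(5,5): flips 2 -> legal
(6,2): no bracket -> illegal
(6,3): no bracket -> illegal
(6,4): no bracket -> illegal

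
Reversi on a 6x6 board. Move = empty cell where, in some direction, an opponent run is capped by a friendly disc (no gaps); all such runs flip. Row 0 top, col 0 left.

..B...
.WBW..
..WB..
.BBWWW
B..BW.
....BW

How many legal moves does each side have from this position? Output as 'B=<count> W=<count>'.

-- B to move --
(0,0): no bracket -> illegal
(0,1): no bracket -> illegal
(0,3): flips 1 -> legal
(0,4): flips 2 -> legal
(1,0): flips 1 -> legal
(1,4): flips 1 -> legal
(2,0): flips 1 -> legal
(2,1): flips 1 -> legal
(2,4): flips 3 -> legal
(2,5): flips 1 -> legal
(4,2): no bracket -> illegal
(4,5): flips 2 -> legal
(5,3): no bracket -> illegal
B mobility = 9
-- W to move --
(0,1): flips 2 -> legal
(0,3): no bracket -> illegal
(1,4): no bracket -> illegal
(2,0): no bracket -> illegal
(2,1): no bracket -> illegal
(2,4): flips 1 -> legal
(3,0): flips 2 -> legal
(4,1): no bracket -> illegal
(4,2): flips 2 -> legal
(4,5): no bracket -> illegal
(5,0): no bracket -> illegal
(5,1): no bracket -> illegal
(5,2): flips 1 -> legal
(5,3): flips 2 -> legal
W mobility = 6

Answer: B=9 W=6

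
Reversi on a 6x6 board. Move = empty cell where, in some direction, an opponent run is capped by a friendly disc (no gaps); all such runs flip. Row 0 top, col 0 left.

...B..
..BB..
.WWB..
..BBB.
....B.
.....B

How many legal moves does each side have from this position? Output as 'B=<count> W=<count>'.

-- B to move --
(1,0): flips 1 -> legal
(1,1): flips 1 -> legal
(2,0): flips 2 -> legal
(3,0): flips 1 -> legal
(3,1): flips 1 -> legal
B mobility = 5
-- W to move --
(0,1): no bracket -> illegal
(0,2): flips 1 -> legal
(0,4): flips 1 -> legal
(1,1): no bracket -> illegal
(1,4): no bracket -> illegal
(2,4): flips 1 -> legal
(2,5): no bracket -> illegal
(3,1): no bracket -> illegal
(3,5): no bracket -> illegal
(4,1): no bracket -> illegal
(4,2): flips 1 -> legal
(4,3): flips 1 -> legal
(4,5): no bracket -> illegal
(5,3): no bracket -> illegal
(5,4): no bracket -> illegal
W mobility = 5

Answer: B=5 W=5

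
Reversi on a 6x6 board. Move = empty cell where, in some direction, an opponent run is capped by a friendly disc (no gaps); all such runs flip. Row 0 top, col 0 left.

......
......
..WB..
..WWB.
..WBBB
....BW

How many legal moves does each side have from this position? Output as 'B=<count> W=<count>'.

Answer: B=4 W=5

Derivation:
-- B to move --
(1,1): flips 2 -> legal
(1,2): no bracket -> illegal
(1,3): no bracket -> illegal
(2,1): flips 2 -> legal
(2,4): no bracket -> illegal
(3,1): flips 2 -> legal
(4,1): flips 2 -> legal
(5,1): no bracket -> illegal
(5,2): no bracket -> illegal
(5,3): no bracket -> illegal
B mobility = 4
-- W to move --
(1,2): no bracket -> illegal
(1,3): flips 1 -> legal
(1,4): flips 1 -> legal
(2,4): flips 1 -> legal
(2,5): no bracket -> illegal
(3,5): flips 2 -> legal
(5,2): no bracket -> illegal
(5,3): flips 2 -> legal
W mobility = 5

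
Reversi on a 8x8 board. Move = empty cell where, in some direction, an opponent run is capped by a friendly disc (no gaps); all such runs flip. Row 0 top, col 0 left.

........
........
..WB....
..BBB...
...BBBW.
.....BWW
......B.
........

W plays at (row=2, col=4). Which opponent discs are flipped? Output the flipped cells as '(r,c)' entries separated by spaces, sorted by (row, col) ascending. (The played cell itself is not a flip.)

Answer: (2,3)

Derivation:
Dir NW: first cell '.' (not opp) -> no flip
Dir N: first cell '.' (not opp) -> no flip
Dir NE: first cell '.' (not opp) -> no flip
Dir W: opp run (2,3) capped by W -> flip
Dir E: first cell '.' (not opp) -> no flip
Dir SW: opp run (3,3), next='.' -> no flip
Dir S: opp run (3,4) (4,4), next='.' -> no flip
Dir SE: first cell '.' (not opp) -> no flip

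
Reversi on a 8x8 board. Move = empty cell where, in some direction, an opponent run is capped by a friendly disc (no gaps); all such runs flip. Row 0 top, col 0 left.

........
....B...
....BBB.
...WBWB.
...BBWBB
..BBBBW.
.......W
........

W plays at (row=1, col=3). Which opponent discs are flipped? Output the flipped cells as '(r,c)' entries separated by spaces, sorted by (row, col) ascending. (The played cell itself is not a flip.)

Answer: (2,4)

Derivation:
Dir NW: first cell '.' (not opp) -> no flip
Dir N: first cell '.' (not opp) -> no flip
Dir NE: first cell '.' (not opp) -> no flip
Dir W: first cell '.' (not opp) -> no flip
Dir E: opp run (1,4), next='.' -> no flip
Dir SW: first cell '.' (not opp) -> no flip
Dir S: first cell '.' (not opp) -> no flip
Dir SE: opp run (2,4) capped by W -> flip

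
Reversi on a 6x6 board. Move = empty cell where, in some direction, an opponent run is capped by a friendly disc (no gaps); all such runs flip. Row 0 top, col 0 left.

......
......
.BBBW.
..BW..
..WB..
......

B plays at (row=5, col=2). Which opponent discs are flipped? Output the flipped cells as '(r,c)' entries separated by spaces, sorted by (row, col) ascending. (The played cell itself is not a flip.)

Dir NW: first cell '.' (not opp) -> no flip
Dir N: opp run (4,2) capped by B -> flip
Dir NE: first cell 'B' (not opp) -> no flip
Dir W: first cell '.' (not opp) -> no flip
Dir E: first cell '.' (not opp) -> no flip
Dir SW: edge -> no flip
Dir S: edge -> no flip
Dir SE: edge -> no flip

Answer: (4,2)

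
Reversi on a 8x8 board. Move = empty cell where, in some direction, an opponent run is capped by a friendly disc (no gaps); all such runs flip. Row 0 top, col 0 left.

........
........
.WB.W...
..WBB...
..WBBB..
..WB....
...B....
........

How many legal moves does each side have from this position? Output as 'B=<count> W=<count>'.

-- B to move --
(1,0): flips 2 -> legal
(1,1): no bracket -> illegal
(1,2): no bracket -> illegal
(1,3): no bracket -> illegal
(1,4): flips 1 -> legal
(1,5): flips 1 -> legal
(2,0): flips 1 -> legal
(2,3): no bracket -> illegal
(2,5): no bracket -> illegal
(3,0): no bracket -> illegal
(3,1): flips 2 -> legal
(3,5): no bracket -> illegal
(4,1): flips 2 -> legal
(5,1): flips 2 -> legal
(6,1): flips 1 -> legal
(6,2): flips 3 -> legal
B mobility = 9
-- W to move --
(1,1): no bracket -> illegal
(1,2): flips 1 -> legal
(1,3): no bracket -> illegal
(2,3): flips 1 -> legal
(2,5): flips 2 -> legal
(3,1): no bracket -> illegal
(3,5): flips 2 -> legal
(3,6): no bracket -> illegal
(4,6): flips 3 -> legal
(5,4): flips 4 -> legal
(5,5): no bracket -> illegal
(5,6): no bracket -> illegal
(6,2): no bracket -> illegal
(6,4): flips 1 -> legal
(7,2): no bracket -> illegal
(7,3): no bracket -> illegal
(7,4): flips 1 -> legal
W mobility = 8

Answer: B=9 W=8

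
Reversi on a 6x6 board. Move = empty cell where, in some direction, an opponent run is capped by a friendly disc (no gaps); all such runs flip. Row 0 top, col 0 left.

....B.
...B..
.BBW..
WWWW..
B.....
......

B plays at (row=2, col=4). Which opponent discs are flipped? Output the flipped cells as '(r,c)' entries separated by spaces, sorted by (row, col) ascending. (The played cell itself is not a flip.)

Dir NW: first cell 'B' (not opp) -> no flip
Dir N: first cell '.' (not opp) -> no flip
Dir NE: first cell '.' (not opp) -> no flip
Dir W: opp run (2,3) capped by B -> flip
Dir E: first cell '.' (not opp) -> no flip
Dir SW: opp run (3,3), next='.' -> no flip
Dir S: first cell '.' (not opp) -> no flip
Dir SE: first cell '.' (not opp) -> no flip

Answer: (2,3)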